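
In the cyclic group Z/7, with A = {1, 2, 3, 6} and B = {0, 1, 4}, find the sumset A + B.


Work in Z/7Z: reduce every sum a + b modulo 7.
Enumerate all 12 pairs:
a = 1: 1+0=1, 1+1=2, 1+4=5
a = 2: 2+0=2, 2+1=3, 2+4=6
a = 3: 3+0=3, 3+1=4, 3+4=0
a = 6: 6+0=6, 6+1=0, 6+4=3
Distinct residues collected: {0, 1, 2, 3, 4, 5, 6}
|A + B| = 7 (out of 7 total residues).

A + B = {0, 1, 2, 3, 4, 5, 6}


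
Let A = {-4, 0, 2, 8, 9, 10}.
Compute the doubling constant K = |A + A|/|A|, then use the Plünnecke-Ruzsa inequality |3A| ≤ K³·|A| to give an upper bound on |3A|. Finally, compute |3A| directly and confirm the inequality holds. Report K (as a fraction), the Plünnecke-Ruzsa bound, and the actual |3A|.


|A| = 6.
Step 1: Compute A + A by enumerating all 36 pairs.
A + A = {-8, -4, -2, 0, 2, 4, 5, 6, 8, 9, 10, 11, 12, 16, 17, 18, 19, 20}, so |A + A| = 18.
Step 2: Doubling constant K = |A + A|/|A| = 18/6 = 18/6 ≈ 3.0000.
Step 3: Plünnecke-Ruzsa gives |3A| ≤ K³·|A| = (3.0000)³ · 6 ≈ 162.0000.
Step 4: Compute 3A = A + A + A directly by enumerating all triples (a,b,c) ∈ A³; |3A| = 34.
Step 5: Check 34 ≤ 162.0000? Yes ✓.

K = 18/6, Plünnecke-Ruzsa bound K³|A| ≈ 162.0000, |3A| = 34, inequality holds.


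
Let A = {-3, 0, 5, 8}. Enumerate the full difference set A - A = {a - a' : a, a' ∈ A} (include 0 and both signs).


A - A = {a - a' : a, a' ∈ A}.
Compute a - a' for each ordered pair (a, a'):
a = -3: -3--3=0, -3-0=-3, -3-5=-8, -3-8=-11
a = 0: 0--3=3, 0-0=0, 0-5=-5, 0-8=-8
a = 5: 5--3=8, 5-0=5, 5-5=0, 5-8=-3
a = 8: 8--3=11, 8-0=8, 8-5=3, 8-8=0
Collecting distinct values (and noting 0 appears from a-a):
A - A = {-11, -8, -5, -3, 0, 3, 5, 8, 11}
|A - A| = 9

A - A = {-11, -8, -5, -3, 0, 3, 5, 8, 11}


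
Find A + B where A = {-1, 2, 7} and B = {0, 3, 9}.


A + B = {a + b : a ∈ A, b ∈ B}.
Enumerate all |A|·|B| = 3·3 = 9 pairs (a, b) and collect distinct sums.
a = -1: -1+0=-1, -1+3=2, -1+9=8
a = 2: 2+0=2, 2+3=5, 2+9=11
a = 7: 7+0=7, 7+3=10, 7+9=16
Collecting distinct sums: A + B = {-1, 2, 5, 7, 8, 10, 11, 16}
|A + B| = 8

A + B = {-1, 2, 5, 7, 8, 10, 11, 16}


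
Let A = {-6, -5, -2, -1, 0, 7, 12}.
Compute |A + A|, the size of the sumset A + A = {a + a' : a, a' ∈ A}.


A + A = {a + a' : a, a' ∈ A}; |A| = 7.
General bounds: 2|A| - 1 ≤ |A + A| ≤ |A|(|A|+1)/2, i.e. 13 ≤ |A + A| ≤ 28.
Lower bound 2|A|-1 is attained iff A is an arithmetic progression.
Enumerate sums a + a' for a ≤ a' (symmetric, so this suffices):
a = -6: -6+-6=-12, -6+-5=-11, -6+-2=-8, -6+-1=-7, -6+0=-6, -6+7=1, -6+12=6
a = -5: -5+-5=-10, -5+-2=-7, -5+-1=-6, -5+0=-5, -5+7=2, -5+12=7
a = -2: -2+-2=-4, -2+-1=-3, -2+0=-2, -2+7=5, -2+12=10
a = -1: -1+-1=-2, -1+0=-1, -1+7=6, -1+12=11
a = 0: 0+0=0, 0+7=7, 0+12=12
a = 7: 7+7=14, 7+12=19
a = 12: 12+12=24
Distinct sums: {-12, -11, -10, -8, -7, -6, -5, -4, -3, -2, -1, 0, 1, 2, 5, 6, 7, 10, 11, 12, 14, 19, 24}
|A + A| = 23

|A + A| = 23


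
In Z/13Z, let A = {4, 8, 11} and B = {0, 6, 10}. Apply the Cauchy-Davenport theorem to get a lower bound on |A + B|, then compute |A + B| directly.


Cauchy-Davenport: |A + B| ≥ min(p, |A| + |B| - 1) for A, B nonempty in Z/pZ.
|A| = 3, |B| = 3, p = 13.
CD lower bound = min(13, 3 + 3 - 1) = min(13, 5) = 5.
Compute A + B mod 13 directly:
a = 4: 4+0=4, 4+6=10, 4+10=1
a = 8: 8+0=8, 8+6=1, 8+10=5
a = 11: 11+0=11, 11+6=4, 11+10=8
A + B = {1, 4, 5, 8, 10, 11}, so |A + B| = 6.
Verify: 6 ≥ 5? Yes ✓.

CD lower bound = 5, actual |A + B| = 6.


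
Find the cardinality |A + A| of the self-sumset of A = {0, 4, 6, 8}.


A + A = {a + a' : a, a' ∈ A}; |A| = 4.
General bounds: 2|A| - 1 ≤ |A + A| ≤ |A|(|A|+1)/2, i.e. 7 ≤ |A + A| ≤ 10.
Lower bound 2|A|-1 is attained iff A is an arithmetic progression.
Enumerate sums a + a' for a ≤ a' (symmetric, so this suffices):
a = 0: 0+0=0, 0+4=4, 0+6=6, 0+8=8
a = 4: 4+4=8, 4+6=10, 4+8=12
a = 6: 6+6=12, 6+8=14
a = 8: 8+8=16
Distinct sums: {0, 4, 6, 8, 10, 12, 14, 16}
|A + A| = 8

|A + A| = 8


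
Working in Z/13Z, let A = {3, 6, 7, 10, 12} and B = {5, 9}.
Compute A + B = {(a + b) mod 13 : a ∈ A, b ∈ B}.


Work in Z/13Z: reduce every sum a + b modulo 13.
Enumerate all 10 pairs:
a = 3: 3+5=8, 3+9=12
a = 6: 6+5=11, 6+9=2
a = 7: 7+5=12, 7+9=3
a = 10: 10+5=2, 10+9=6
a = 12: 12+5=4, 12+9=8
Distinct residues collected: {2, 3, 4, 6, 8, 11, 12}
|A + B| = 7 (out of 13 total residues).

A + B = {2, 3, 4, 6, 8, 11, 12}


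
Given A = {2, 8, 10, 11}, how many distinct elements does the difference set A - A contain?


A - A = {a - a' : a, a' ∈ A}; |A| = 4.
Bounds: 2|A|-1 ≤ |A - A| ≤ |A|² - |A| + 1, i.e. 7 ≤ |A - A| ≤ 13.
Note: 0 ∈ A - A always (from a - a). The set is symmetric: if d ∈ A - A then -d ∈ A - A.
Enumerate nonzero differences d = a - a' with a > a' (then include -d):
Positive differences: {1, 2, 3, 6, 8, 9}
Full difference set: {0} ∪ (positive diffs) ∪ (negative diffs).
|A - A| = 1 + 2·6 = 13 (matches direct enumeration: 13).

|A - A| = 13


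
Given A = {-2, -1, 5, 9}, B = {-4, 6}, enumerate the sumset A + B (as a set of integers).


A + B = {a + b : a ∈ A, b ∈ B}.
Enumerate all |A|·|B| = 4·2 = 8 pairs (a, b) and collect distinct sums.
a = -2: -2+-4=-6, -2+6=4
a = -1: -1+-4=-5, -1+6=5
a = 5: 5+-4=1, 5+6=11
a = 9: 9+-4=5, 9+6=15
Collecting distinct sums: A + B = {-6, -5, 1, 4, 5, 11, 15}
|A + B| = 7

A + B = {-6, -5, 1, 4, 5, 11, 15}


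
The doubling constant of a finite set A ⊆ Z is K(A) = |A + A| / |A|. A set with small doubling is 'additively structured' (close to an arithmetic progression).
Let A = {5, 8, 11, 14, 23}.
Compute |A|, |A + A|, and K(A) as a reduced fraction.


|A| = 5.
Compute A + A by enumerating all 25 pairs.
A + A = {10, 13, 16, 19, 22, 25, 28, 31, 34, 37, 46}, so |A + A| = 11.
K = |A + A| / |A| = 11/5 (already in lowest terms) ≈ 2.2000.
Reference: AP of size 5 gives K = 9/5 ≈ 1.8000; a fully generic set of size 5 gives K ≈ 3.0000.

|A| = 5, |A + A| = 11, K = 11/5.


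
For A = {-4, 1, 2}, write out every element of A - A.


A - A = {a - a' : a, a' ∈ A}.
Compute a - a' for each ordered pair (a, a'):
a = -4: -4--4=0, -4-1=-5, -4-2=-6
a = 1: 1--4=5, 1-1=0, 1-2=-1
a = 2: 2--4=6, 2-1=1, 2-2=0
Collecting distinct values (and noting 0 appears from a-a):
A - A = {-6, -5, -1, 0, 1, 5, 6}
|A - A| = 7

A - A = {-6, -5, -1, 0, 1, 5, 6}


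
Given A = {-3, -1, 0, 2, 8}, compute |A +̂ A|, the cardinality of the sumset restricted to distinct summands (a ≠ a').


Restricted sumset: A +̂ A = {a + a' : a ∈ A, a' ∈ A, a ≠ a'}.
Equivalently, take A + A and drop any sum 2a that is achievable ONLY as a + a for a ∈ A (i.e. sums representable only with equal summands).
Enumerate pairs (a, a') with a < a' (symmetric, so each unordered pair gives one sum; this covers all a ≠ a'):
  -3 + -1 = -4
  -3 + 0 = -3
  -3 + 2 = -1
  -3 + 8 = 5
  -1 + 0 = -1
  -1 + 2 = 1
  -1 + 8 = 7
  0 + 2 = 2
  0 + 8 = 8
  2 + 8 = 10
Collected distinct sums: {-4, -3, -1, 1, 2, 5, 7, 8, 10}
|A +̂ A| = 9
(Reference bound: |A +̂ A| ≥ 2|A| - 3 for |A| ≥ 2, with |A| = 5 giving ≥ 7.)

|A +̂ A| = 9


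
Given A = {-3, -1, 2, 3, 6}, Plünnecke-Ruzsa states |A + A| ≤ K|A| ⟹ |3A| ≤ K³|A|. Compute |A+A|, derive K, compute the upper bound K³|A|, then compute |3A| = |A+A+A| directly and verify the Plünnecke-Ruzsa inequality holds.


|A| = 5.
Step 1: Compute A + A by enumerating all 25 pairs.
A + A = {-6, -4, -2, -1, 0, 1, 2, 3, 4, 5, 6, 8, 9, 12}, so |A + A| = 14.
Step 2: Doubling constant K = |A + A|/|A| = 14/5 = 14/5 ≈ 2.8000.
Step 3: Plünnecke-Ruzsa gives |3A| ≤ K³·|A| = (2.8000)³ · 5 ≈ 109.7600.
Step 4: Compute 3A = A + A + A directly by enumerating all triples (a,b,c) ∈ A³; |3A| = 23.
Step 5: Check 23 ≤ 109.7600? Yes ✓.

K = 14/5, Plünnecke-Ruzsa bound K³|A| ≈ 109.7600, |3A| = 23, inequality holds.


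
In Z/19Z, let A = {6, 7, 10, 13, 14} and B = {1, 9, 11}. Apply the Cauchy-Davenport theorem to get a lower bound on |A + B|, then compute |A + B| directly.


Cauchy-Davenport: |A + B| ≥ min(p, |A| + |B| - 1) for A, B nonempty in Z/pZ.
|A| = 5, |B| = 3, p = 19.
CD lower bound = min(19, 5 + 3 - 1) = min(19, 7) = 7.
Compute A + B mod 19 directly:
a = 6: 6+1=7, 6+9=15, 6+11=17
a = 7: 7+1=8, 7+9=16, 7+11=18
a = 10: 10+1=11, 10+9=0, 10+11=2
a = 13: 13+1=14, 13+9=3, 13+11=5
a = 14: 14+1=15, 14+9=4, 14+11=6
A + B = {0, 2, 3, 4, 5, 6, 7, 8, 11, 14, 15, 16, 17, 18}, so |A + B| = 14.
Verify: 14 ≥ 7? Yes ✓.

CD lower bound = 7, actual |A + B| = 14.


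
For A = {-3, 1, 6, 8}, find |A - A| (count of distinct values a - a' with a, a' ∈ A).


A - A = {a - a' : a, a' ∈ A}; |A| = 4.
Bounds: 2|A|-1 ≤ |A - A| ≤ |A|² - |A| + 1, i.e. 7 ≤ |A - A| ≤ 13.
Note: 0 ∈ A - A always (from a - a). The set is symmetric: if d ∈ A - A then -d ∈ A - A.
Enumerate nonzero differences d = a - a' with a > a' (then include -d):
Positive differences: {2, 4, 5, 7, 9, 11}
Full difference set: {0} ∪ (positive diffs) ∪ (negative diffs).
|A - A| = 1 + 2·6 = 13 (matches direct enumeration: 13).

|A - A| = 13


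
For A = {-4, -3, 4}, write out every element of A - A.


A - A = {a - a' : a, a' ∈ A}.
Compute a - a' for each ordered pair (a, a'):
a = -4: -4--4=0, -4--3=-1, -4-4=-8
a = -3: -3--4=1, -3--3=0, -3-4=-7
a = 4: 4--4=8, 4--3=7, 4-4=0
Collecting distinct values (and noting 0 appears from a-a):
A - A = {-8, -7, -1, 0, 1, 7, 8}
|A - A| = 7

A - A = {-8, -7, -1, 0, 1, 7, 8}


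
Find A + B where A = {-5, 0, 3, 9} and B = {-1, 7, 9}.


A + B = {a + b : a ∈ A, b ∈ B}.
Enumerate all |A|·|B| = 4·3 = 12 pairs (a, b) and collect distinct sums.
a = -5: -5+-1=-6, -5+7=2, -5+9=4
a = 0: 0+-1=-1, 0+7=7, 0+9=9
a = 3: 3+-1=2, 3+7=10, 3+9=12
a = 9: 9+-1=8, 9+7=16, 9+9=18
Collecting distinct sums: A + B = {-6, -1, 2, 4, 7, 8, 9, 10, 12, 16, 18}
|A + B| = 11

A + B = {-6, -1, 2, 4, 7, 8, 9, 10, 12, 16, 18}


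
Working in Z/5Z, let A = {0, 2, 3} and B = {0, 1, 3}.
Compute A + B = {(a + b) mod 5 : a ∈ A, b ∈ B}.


Work in Z/5Z: reduce every sum a + b modulo 5.
Enumerate all 9 pairs:
a = 0: 0+0=0, 0+1=1, 0+3=3
a = 2: 2+0=2, 2+1=3, 2+3=0
a = 3: 3+0=3, 3+1=4, 3+3=1
Distinct residues collected: {0, 1, 2, 3, 4}
|A + B| = 5 (out of 5 total residues).

A + B = {0, 1, 2, 3, 4}


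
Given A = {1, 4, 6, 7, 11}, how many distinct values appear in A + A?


A + A = {a + a' : a, a' ∈ A}; |A| = 5.
General bounds: 2|A| - 1 ≤ |A + A| ≤ |A|(|A|+1)/2, i.e. 9 ≤ |A + A| ≤ 15.
Lower bound 2|A|-1 is attained iff A is an arithmetic progression.
Enumerate sums a + a' for a ≤ a' (symmetric, so this suffices):
a = 1: 1+1=2, 1+4=5, 1+6=7, 1+7=8, 1+11=12
a = 4: 4+4=8, 4+6=10, 4+7=11, 4+11=15
a = 6: 6+6=12, 6+7=13, 6+11=17
a = 7: 7+7=14, 7+11=18
a = 11: 11+11=22
Distinct sums: {2, 5, 7, 8, 10, 11, 12, 13, 14, 15, 17, 18, 22}
|A + A| = 13

|A + A| = 13


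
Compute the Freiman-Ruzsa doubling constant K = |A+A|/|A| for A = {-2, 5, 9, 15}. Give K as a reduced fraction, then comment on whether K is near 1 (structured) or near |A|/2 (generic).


|A| = 4.
Compute A + A by enumerating all 16 pairs.
A + A = {-4, 3, 7, 10, 13, 14, 18, 20, 24, 30}, so |A + A| = 10.
K = |A + A| / |A| = 10/4 = 5/2 ≈ 2.5000.
Reference: AP of size 4 gives K = 7/4 ≈ 1.7500; a fully generic set of size 4 gives K ≈ 2.5000.

|A| = 4, |A + A| = 10, K = 10/4 = 5/2.


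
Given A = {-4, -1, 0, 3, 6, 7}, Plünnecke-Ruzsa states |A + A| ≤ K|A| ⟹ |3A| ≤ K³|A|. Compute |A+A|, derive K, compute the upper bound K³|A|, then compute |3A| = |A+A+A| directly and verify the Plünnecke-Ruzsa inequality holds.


|A| = 6.
Step 1: Compute A + A by enumerating all 36 pairs.
A + A = {-8, -5, -4, -2, -1, 0, 2, 3, 5, 6, 7, 9, 10, 12, 13, 14}, so |A + A| = 16.
Step 2: Doubling constant K = |A + A|/|A| = 16/6 = 16/6 ≈ 2.6667.
Step 3: Plünnecke-Ruzsa gives |3A| ≤ K³·|A| = (2.6667)³ · 6 ≈ 113.7778.
Step 4: Compute 3A = A + A + A directly by enumerating all triples (a,b,c) ∈ A³; |3A| = 31.
Step 5: Check 31 ≤ 113.7778? Yes ✓.

K = 16/6, Plünnecke-Ruzsa bound K³|A| ≈ 113.7778, |3A| = 31, inequality holds.


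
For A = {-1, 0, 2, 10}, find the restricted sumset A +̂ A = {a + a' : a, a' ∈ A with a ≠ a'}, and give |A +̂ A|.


Restricted sumset: A +̂ A = {a + a' : a ∈ A, a' ∈ A, a ≠ a'}.
Equivalently, take A + A and drop any sum 2a that is achievable ONLY as a + a for a ∈ A (i.e. sums representable only with equal summands).
Enumerate pairs (a, a') with a < a' (symmetric, so each unordered pair gives one sum; this covers all a ≠ a'):
  -1 + 0 = -1
  -1 + 2 = 1
  -1 + 10 = 9
  0 + 2 = 2
  0 + 10 = 10
  2 + 10 = 12
Collected distinct sums: {-1, 1, 2, 9, 10, 12}
|A +̂ A| = 6
(Reference bound: |A +̂ A| ≥ 2|A| - 3 for |A| ≥ 2, with |A| = 4 giving ≥ 5.)

|A +̂ A| = 6


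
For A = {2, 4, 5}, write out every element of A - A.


A - A = {a - a' : a, a' ∈ A}.
Compute a - a' for each ordered pair (a, a'):
a = 2: 2-2=0, 2-4=-2, 2-5=-3
a = 4: 4-2=2, 4-4=0, 4-5=-1
a = 5: 5-2=3, 5-4=1, 5-5=0
Collecting distinct values (and noting 0 appears from a-a):
A - A = {-3, -2, -1, 0, 1, 2, 3}
|A - A| = 7

A - A = {-3, -2, -1, 0, 1, 2, 3}


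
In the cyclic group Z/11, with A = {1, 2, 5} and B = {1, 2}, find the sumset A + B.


Work in Z/11Z: reduce every sum a + b modulo 11.
Enumerate all 6 pairs:
a = 1: 1+1=2, 1+2=3
a = 2: 2+1=3, 2+2=4
a = 5: 5+1=6, 5+2=7
Distinct residues collected: {2, 3, 4, 6, 7}
|A + B| = 5 (out of 11 total residues).

A + B = {2, 3, 4, 6, 7}


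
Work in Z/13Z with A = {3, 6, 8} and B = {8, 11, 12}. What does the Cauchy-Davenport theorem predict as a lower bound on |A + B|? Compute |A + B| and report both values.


Cauchy-Davenport: |A + B| ≥ min(p, |A| + |B| - 1) for A, B nonempty in Z/pZ.
|A| = 3, |B| = 3, p = 13.
CD lower bound = min(13, 3 + 3 - 1) = min(13, 5) = 5.
Compute A + B mod 13 directly:
a = 3: 3+8=11, 3+11=1, 3+12=2
a = 6: 6+8=1, 6+11=4, 6+12=5
a = 8: 8+8=3, 8+11=6, 8+12=7
A + B = {1, 2, 3, 4, 5, 6, 7, 11}, so |A + B| = 8.
Verify: 8 ≥ 5? Yes ✓.

CD lower bound = 5, actual |A + B| = 8.


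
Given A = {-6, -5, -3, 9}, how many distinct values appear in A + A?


A + A = {a + a' : a, a' ∈ A}; |A| = 4.
General bounds: 2|A| - 1 ≤ |A + A| ≤ |A|(|A|+1)/2, i.e. 7 ≤ |A + A| ≤ 10.
Lower bound 2|A|-1 is attained iff A is an arithmetic progression.
Enumerate sums a + a' for a ≤ a' (symmetric, so this suffices):
a = -6: -6+-6=-12, -6+-5=-11, -6+-3=-9, -6+9=3
a = -5: -5+-5=-10, -5+-3=-8, -5+9=4
a = -3: -3+-3=-6, -3+9=6
a = 9: 9+9=18
Distinct sums: {-12, -11, -10, -9, -8, -6, 3, 4, 6, 18}
|A + A| = 10

|A + A| = 10


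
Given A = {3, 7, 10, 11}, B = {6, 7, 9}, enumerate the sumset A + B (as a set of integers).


A + B = {a + b : a ∈ A, b ∈ B}.
Enumerate all |A|·|B| = 4·3 = 12 pairs (a, b) and collect distinct sums.
a = 3: 3+6=9, 3+7=10, 3+9=12
a = 7: 7+6=13, 7+7=14, 7+9=16
a = 10: 10+6=16, 10+7=17, 10+9=19
a = 11: 11+6=17, 11+7=18, 11+9=20
Collecting distinct sums: A + B = {9, 10, 12, 13, 14, 16, 17, 18, 19, 20}
|A + B| = 10

A + B = {9, 10, 12, 13, 14, 16, 17, 18, 19, 20}


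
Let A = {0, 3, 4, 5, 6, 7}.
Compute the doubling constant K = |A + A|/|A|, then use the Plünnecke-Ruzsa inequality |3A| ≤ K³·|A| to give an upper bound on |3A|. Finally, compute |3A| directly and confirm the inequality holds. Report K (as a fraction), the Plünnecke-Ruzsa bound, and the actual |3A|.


|A| = 6.
Step 1: Compute A + A by enumerating all 36 pairs.
A + A = {0, 3, 4, 5, 6, 7, 8, 9, 10, 11, 12, 13, 14}, so |A + A| = 13.
Step 2: Doubling constant K = |A + A|/|A| = 13/6 = 13/6 ≈ 2.1667.
Step 3: Plünnecke-Ruzsa gives |3A| ≤ K³·|A| = (2.1667)³ · 6 ≈ 61.0278.
Step 4: Compute 3A = A + A + A directly by enumerating all triples (a,b,c) ∈ A³; |3A| = 20.
Step 5: Check 20 ≤ 61.0278? Yes ✓.

K = 13/6, Plünnecke-Ruzsa bound K³|A| ≈ 61.0278, |3A| = 20, inequality holds.


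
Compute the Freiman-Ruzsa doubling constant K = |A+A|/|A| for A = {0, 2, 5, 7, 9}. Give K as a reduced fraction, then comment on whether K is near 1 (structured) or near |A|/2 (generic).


|A| = 5.
Compute A + A by enumerating all 25 pairs.
A + A = {0, 2, 4, 5, 7, 9, 10, 11, 12, 14, 16, 18}, so |A + A| = 12.
K = |A + A| / |A| = 12/5 (already in lowest terms) ≈ 2.4000.
Reference: AP of size 5 gives K = 9/5 ≈ 1.8000; a fully generic set of size 5 gives K ≈ 3.0000.

|A| = 5, |A + A| = 12, K = 12/5.


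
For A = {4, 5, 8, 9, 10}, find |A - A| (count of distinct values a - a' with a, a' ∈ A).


A - A = {a - a' : a, a' ∈ A}; |A| = 5.
Bounds: 2|A|-1 ≤ |A - A| ≤ |A|² - |A| + 1, i.e. 9 ≤ |A - A| ≤ 21.
Note: 0 ∈ A - A always (from a - a). The set is symmetric: if d ∈ A - A then -d ∈ A - A.
Enumerate nonzero differences d = a - a' with a > a' (then include -d):
Positive differences: {1, 2, 3, 4, 5, 6}
Full difference set: {0} ∪ (positive diffs) ∪ (negative diffs).
|A - A| = 1 + 2·6 = 13 (matches direct enumeration: 13).

|A - A| = 13


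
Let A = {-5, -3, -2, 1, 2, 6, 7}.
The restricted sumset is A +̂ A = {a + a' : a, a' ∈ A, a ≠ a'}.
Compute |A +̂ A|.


Restricted sumset: A +̂ A = {a + a' : a ∈ A, a' ∈ A, a ≠ a'}.
Equivalently, take A + A and drop any sum 2a that is achievable ONLY as a + a for a ∈ A (i.e. sums representable only with equal summands).
Enumerate pairs (a, a') with a < a' (symmetric, so each unordered pair gives one sum; this covers all a ≠ a'):
  -5 + -3 = -8
  -5 + -2 = -7
  -5 + 1 = -4
  -5 + 2 = -3
  -5 + 6 = 1
  -5 + 7 = 2
  -3 + -2 = -5
  -3 + 1 = -2
  -3 + 2 = -1
  -3 + 6 = 3
  -3 + 7 = 4
  -2 + 1 = -1
  -2 + 2 = 0
  -2 + 6 = 4
  -2 + 7 = 5
  1 + 2 = 3
  1 + 6 = 7
  1 + 7 = 8
  2 + 6 = 8
  2 + 7 = 9
  6 + 7 = 13
Collected distinct sums: {-8, -7, -5, -4, -3, -2, -1, 0, 1, 2, 3, 4, 5, 7, 8, 9, 13}
|A +̂ A| = 17
(Reference bound: |A +̂ A| ≥ 2|A| - 3 for |A| ≥ 2, with |A| = 7 giving ≥ 11.)

|A +̂ A| = 17


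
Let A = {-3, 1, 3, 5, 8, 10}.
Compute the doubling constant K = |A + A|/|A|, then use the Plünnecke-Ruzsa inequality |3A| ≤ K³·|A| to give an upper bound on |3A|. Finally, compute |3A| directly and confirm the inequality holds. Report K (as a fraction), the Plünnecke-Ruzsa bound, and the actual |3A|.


|A| = 6.
Step 1: Compute A + A by enumerating all 36 pairs.
A + A = {-6, -2, 0, 2, 4, 5, 6, 7, 8, 9, 10, 11, 13, 15, 16, 18, 20}, so |A + A| = 17.
Step 2: Doubling constant K = |A + A|/|A| = 17/6 = 17/6 ≈ 2.8333.
Step 3: Plünnecke-Ruzsa gives |3A| ≤ K³·|A| = (2.8333)³ · 6 ≈ 136.4722.
Step 4: Compute 3A = A + A + A directly by enumerating all triples (a,b,c) ∈ A³; |3A| = 31.
Step 5: Check 31 ≤ 136.4722? Yes ✓.

K = 17/6, Plünnecke-Ruzsa bound K³|A| ≈ 136.4722, |3A| = 31, inequality holds.


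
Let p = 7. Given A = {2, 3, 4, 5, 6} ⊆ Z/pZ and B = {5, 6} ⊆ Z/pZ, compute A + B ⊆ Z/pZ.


Work in Z/7Z: reduce every sum a + b modulo 7.
Enumerate all 10 pairs:
a = 2: 2+5=0, 2+6=1
a = 3: 3+5=1, 3+6=2
a = 4: 4+5=2, 4+6=3
a = 5: 5+5=3, 5+6=4
a = 6: 6+5=4, 6+6=5
Distinct residues collected: {0, 1, 2, 3, 4, 5}
|A + B| = 6 (out of 7 total residues).

A + B = {0, 1, 2, 3, 4, 5}


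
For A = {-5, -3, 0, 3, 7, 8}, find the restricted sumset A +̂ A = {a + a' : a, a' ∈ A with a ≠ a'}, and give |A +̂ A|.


Restricted sumset: A +̂ A = {a + a' : a ∈ A, a' ∈ A, a ≠ a'}.
Equivalently, take A + A and drop any sum 2a that is achievable ONLY as a + a for a ∈ A (i.e. sums representable only with equal summands).
Enumerate pairs (a, a') with a < a' (symmetric, so each unordered pair gives one sum; this covers all a ≠ a'):
  -5 + -3 = -8
  -5 + 0 = -5
  -5 + 3 = -2
  -5 + 7 = 2
  -5 + 8 = 3
  -3 + 0 = -3
  -3 + 3 = 0
  -3 + 7 = 4
  -3 + 8 = 5
  0 + 3 = 3
  0 + 7 = 7
  0 + 8 = 8
  3 + 7 = 10
  3 + 8 = 11
  7 + 8 = 15
Collected distinct sums: {-8, -5, -3, -2, 0, 2, 3, 4, 5, 7, 8, 10, 11, 15}
|A +̂ A| = 14
(Reference bound: |A +̂ A| ≥ 2|A| - 3 for |A| ≥ 2, with |A| = 6 giving ≥ 9.)

|A +̂ A| = 14


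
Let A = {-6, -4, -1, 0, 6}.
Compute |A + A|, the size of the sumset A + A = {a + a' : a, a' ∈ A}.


A + A = {a + a' : a, a' ∈ A}; |A| = 5.
General bounds: 2|A| - 1 ≤ |A + A| ≤ |A|(|A|+1)/2, i.e. 9 ≤ |A + A| ≤ 15.
Lower bound 2|A|-1 is attained iff A is an arithmetic progression.
Enumerate sums a + a' for a ≤ a' (symmetric, so this suffices):
a = -6: -6+-6=-12, -6+-4=-10, -6+-1=-7, -6+0=-6, -6+6=0
a = -4: -4+-4=-8, -4+-1=-5, -4+0=-4, -4+6=2
a = -1: -1+-1=-2, -1+0=-1, -1+6=5
a = 0: 0+0=0, 0+6=6
a = 6: 6+6=12
Distinct sums: {-12, -10, -8, -7, -6, -5, -4, -2, -1, 0, 2, 5, 6, 12}
|A + A| = 14

|A + A| = 14


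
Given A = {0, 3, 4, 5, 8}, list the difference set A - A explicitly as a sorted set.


A - A = {a - a' : a, a' ∈ A}.
Compute a - a' for each ordered pair (a, a'):
a = 0: 0-0=0, 0-3=-3, 0-4=-4, 0-5=-5, 0-8=-8
a = 3: 3-0=3, 3-3=0, 3-4=-1, 3-5=-2, 3-8=-5
a = 4: 4-0=4, 4-3=1, 4-4=0, 4-5=-1, 4-8=-4
a = 5: 5-0=5, 5-3=2, 5-4=1, 5-5=0, 5-8=-3
a = 8: 8-0=8, 8-3=5, 8-4=4, 8-5=3, 8-8=0
Collecting distinct values (and noting 0 appears from a-a):
A - A = {-8, -5, -4, -3, -2, -1, 0, 1, 2, 3, 4, 5, 8}
|A - A| = 13

A - A = {-8, -5, -4, -3, -2, -1, 0, 1, 2, 3, 4, 5, 8}


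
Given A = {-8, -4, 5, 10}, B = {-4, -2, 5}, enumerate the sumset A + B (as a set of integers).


A + B = {a + b : a ∈ A, b ∈ B}.
Enumerate all |A|·|B| = 4·3 = 12 pairs (a, b) and collect distinct sums.
a = -8: -8+-4=-12, -8+-2=-10, -8+5=-3
a = -4: -4+-4=-8, -4+-2=-6, -4+5=1
a = 5: 5+-4=1, 5+-2=3, 5+5=10
a = 10: 10+-4=6, 10+-2=8, 10+5=15
Collecting distinct sums: A + B = {-12, -10, -8, -6, -3, 1, 3, 6, 8, 10, 15}
|A + B| = 11

A + B = {-12, -10, -8, -6, -3, 1, 3, 6, 8, 10, 15}


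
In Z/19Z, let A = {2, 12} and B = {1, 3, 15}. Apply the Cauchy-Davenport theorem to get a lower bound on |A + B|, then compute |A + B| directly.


Cauchy-Davenport: |A + B| ≥ min(p, |A| + |B| - 1) for A, B nonempty in Z/pZ.
|A| = 2, |B| = 3, p = 19.
CD lower bound = min(19, 2 + 3 - 1) = min(19, 4) = 4.
Compute A + B mod 19 directly:
a = 2: 2+1=3, 2+3=5, 2+15=17
a = 12: 12+1=13, 12+3=15, 12+15=8
A + B = {3, 5, 8, 13, 15, 17}, so |A + B| = 6.
Verify: 6 ≥ 4? Yes ✓.

CD lower bound = 4, actual |A + B| = 6.


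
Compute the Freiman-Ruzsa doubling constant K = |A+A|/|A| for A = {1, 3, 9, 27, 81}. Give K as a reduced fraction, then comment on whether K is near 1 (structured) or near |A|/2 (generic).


|A| = 5.
Compute A + A by enumerating all 25 pairs.
A + A = {2, 4, 6, 10, 12, 18, 28, 30, 36, 54, 82, 84, 90, 108, 162}, so |A + A| = 15.
K = |A + A| / |A| = 15/5 = 3/1 ≈ 3.0000.
Reference: AP of size 5 gives K = 9/5 ≈ 1.8000; a fully generic set of size 5 gives K ≈ 3.0000.

|A| = 5, |A + A| = 15, K = 15/5 = 3/1.


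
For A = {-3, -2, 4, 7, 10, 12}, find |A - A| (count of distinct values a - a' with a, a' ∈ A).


A - A = {a - a' : a, a' ∈ A}; |A| = 6.
Bounds: 2|A|-1 ≤ |A - A| ≤ |A|² - |A| + 1, i.e. 11 ≤ |A - A| ≤ 31.
Note: 0 ∈ A - A always (from a - a). The set is symmetric: if d ∈ A - A then -d ∈ A - A.
Enumerate nonzero differences d = a - a' with a > a' (then include -d):
Positive differences: {1, 2, 3, 5, 6, 7, 8, 9, 10, 12, 13, 14, 15}
Full difference set: {0} ∪ (positive diffs) ∪ (negative diffs).
|A - A| = 1 + 2·13 = 27 (matches direct enumeration: 27).

|A - A| = 27


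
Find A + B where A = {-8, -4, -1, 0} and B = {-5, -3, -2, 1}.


A + B = {a + b : a ∈ A, b ∈ B}.
Enumerate all |A|·|B| = 4·4 = 16 pairs (a, b) and collect distinct sums.
a = -8: -8+-5=-13, -8+-3=-11, -8+-2=-10, -8+1=-7
a = -4: -4+-5=-9, -4+-3=-7, -4+-2=-6, -4+1=-3
a = -1: -1+-5=-6, -1+-3=-4, -1+-2=-3, -1+1=0
a = 0: 0+-5=-5, 0+-3=-3, 0+-2=-2, 0+1=1
Collecting distinct sums: A + B = {-13, -11, -10, -9, -7, -6, -5, -4, -3, -2, 0, 1}
|A + B| = 12

A + B = {-13, -11, -10, -9, -7, -6, -5, -4, -3, -2, 0, 1}


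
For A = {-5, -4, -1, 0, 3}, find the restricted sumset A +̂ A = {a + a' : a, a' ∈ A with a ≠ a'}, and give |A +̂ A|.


Restricted sumset: A +̂ A = {a + a' : a ∈ A, a' ∈ A, a ≠ a'}.
Equivalently, take A + A and drop any sum 2a that is achievable ONLY as a + a for a ∈ A (i.e. sums representable only with equal summands).
Enumerate pairs (a, a') with a < a' (symmetric, so each unordered pair gives one sum; this covers all a ≠ a'):
  -5 + -4 = -9
  -5 + -1 = -6
  -5 + 0 = -5
  -5 + 3 = -2
  -4 + -1 = -5
  -4 + 0 = -4
  -4 + 3 = -1
  -1 + 0 = -1
  -1 + 3 = 2
  0 + 3 = 3
Collected distinct sums: {-9, -6, -5, -4, -2, -1, 2, 3}
|A +̂ A| = 8
(Reference bound: |A +̂ A| ≥ 2|A| - 3 for |A| ≥ 2, with |A| = 5 giving ≥ 7.)

|A +̂ A| = 8


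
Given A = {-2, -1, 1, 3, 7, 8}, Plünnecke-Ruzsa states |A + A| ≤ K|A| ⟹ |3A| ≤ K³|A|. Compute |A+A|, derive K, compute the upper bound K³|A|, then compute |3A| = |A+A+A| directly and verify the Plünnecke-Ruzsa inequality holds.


|A| = 6.
Step 1: Compute A + A by enumerating all 36 pairs.
A + A = {-4, -3, -2, -1, 0, 1, 2, 4, 5, 6, 7, 8, 9, 10, 11, 14, 15, 16}, so |A + A| = 18.
Step 2: Doubling constant K = |A + A|/|A| = 18/6 = 18/6 ≈ 3.0000.
Step 3: Plünnecke-Ruzsa gives |3A| ≤ K³·|A| = (3.0000)³ · 6 ≈ 162.0000.
Step 4: Compute 3A = A + A + A directly by enumerating all triples (a,b,c) ∈ A³; |3A| = 30.
Step 5: Check 30 ≤ 162.0000? Yes ✓.

K = 18/6, Plünnecke-Ruzsa bound K³|A| ≈ 162.0000, |3A| = 30, inequality holds.


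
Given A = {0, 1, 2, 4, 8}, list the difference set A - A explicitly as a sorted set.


A - A = {a - a' : a, a' ∈ A}.
Compute a - a' for each ordered pair (a, a'):
a = 0: 0-0=0, 0-1=-1, 0-2=-2, 0-4=-4, 0-8=-8
a = 1: 1-0=1, 1-1=0, 1-2=-1, 1-4=-3, 1-8=-7
a = 2: 2-0=2, 2-1=1, 2-2=0, 2-4=-2, 2-8=-6
a = 4: 4-0=4, 4-1=3, 4-2=2, 4-4=0, 4-8=-4
a = 8: 8-0=8, 8-1=7, 8-2=6, 8-4=4, 8-8=0
Collecting distinct values (and noting 0 appears from a-a):
A - A = {-8, -7, -6, -4, -3, -2, -1, 0, 1, 2, 3, 4, 6, 7, 8}
|A - A| = 15

A - A = {-8, -7, -6, -4, -3, -2, -1, 0, 1, 2, 3, 4, 6, 7, 8}


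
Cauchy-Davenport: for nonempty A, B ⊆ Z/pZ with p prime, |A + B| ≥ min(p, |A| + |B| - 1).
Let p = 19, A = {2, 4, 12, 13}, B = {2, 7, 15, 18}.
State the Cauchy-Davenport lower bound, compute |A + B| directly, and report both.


Cauchy-Davenport: |A + B| ≥ min(p, |A| + |B| - 1) for A, B nonempty in Z/pZ.
|A| = 4, |B| = 4, p = 19.
CD lower bound = min(19, 4 + 4 - 1) = min(19, 7) = 7.
Compute A + B mod 19 directly:
a = 2: 2+2=4, 2+7=9, 2+15=17, 2+18=1
a = 4: 4+2=6, 4+7=11, 4+15=0, 4+18=3
a = 12: 12+2=14, 12+7=0, 12+15=8, 12+18=11
a = 13: 13+2=15, 13+7=1, 13+15=9, 13+18=12
A + B = {0, 1, 3, 4, 6, 8, 9, 11, 12, 14, 15, 17}, so |A + B| = 12.
Verify: 12 ≥ 7? Yes ✓.

CD lower bound = 7, actual |A + B| = 12.


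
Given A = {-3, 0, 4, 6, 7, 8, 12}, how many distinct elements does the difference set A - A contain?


A - A = {a - a' : a, a' ∈ A}; |A| = 7.
Bounds: 2|A|-1 ≤ |A - A| ≤ |A|² - |A| + 1, i.e. 13 ≤ |A - A| ≤ 43.
Note: 0 ∈ A - A always (from a - a). The set is symmetric: if d ∈ A - A then -d ∈ A - A.
Enumerate nonzero differences d = a - a' with a > a' (then include -d):
Positive differences: {1, 2, 3, 4, 5, 6, 7, 8, 9, 10, 11, 12, 15}
Full difference set: {0} ∪ (positive diffs) ∪ (negative diffs).
|A - A| = 1 + 2·13 = 27 (matches direct enumeration: 27).

|A - A| = 27


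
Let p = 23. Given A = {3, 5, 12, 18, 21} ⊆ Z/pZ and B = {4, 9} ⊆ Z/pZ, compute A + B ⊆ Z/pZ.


Work in Z/23Z: reduce every sum a + b modulo 23.
Enumerate all 10 pairs:
a = 3: 3+4=7, 3+9=12
a = 5: 5+4=9, 5+9=14
a = 12: 12+4=16, 12+9=21
a = 18: 18+4=22, 18+9=4
a = 21: 21+4=2, 21+9=7
Distinct residues collected: {2, 4, 7, 9, 12, 14, 16, 21, 22}
|A + B| = 9 (out of 23 total residues).

A + B = {2, 4, 7, 9, 12, 14, 16, 21, 22}


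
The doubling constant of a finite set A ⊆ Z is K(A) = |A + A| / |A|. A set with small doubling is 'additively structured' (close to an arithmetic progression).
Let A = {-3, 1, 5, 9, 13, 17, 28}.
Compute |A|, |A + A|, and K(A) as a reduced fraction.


|A| = 7.
Compute A + A by enumerating all 49 pairs.
A + A = {-6, -2, 2, 6, 10, 14, 18, 22, 25, 26, 29, 30, 33, 34, 37, 41, 45, 56}, so |A + A| = 18.
K = |A + A| / |A| = 18/7 (already in lowest terms) ≈ 2.5714.
Reference: AP of size 7 gives K = 13/7 ≈ 1.8571; a fully generic set of size 7 gives K ≈ 4.0000.

|A| = 7, |A + A| = 18, K = 18/7.


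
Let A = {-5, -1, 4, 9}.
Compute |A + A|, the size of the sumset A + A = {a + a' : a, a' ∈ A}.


A + A = {a + a' : a, a' ∈ A}; |A| = 4.
General bounds: 2|A| - 1 ≤ |A + A| ≤ |A|(|A|+1)/2, i.e. 7 ≤ |A + A| ≤ 10.
Lower bound 2|A|-1 is attained iff A is an arithmetic progression.
Enumerate sums a + a' for a ≤ a' (symmetric, so this suffices):
a = -5: -5+-5=-10, -5+-1=-6, -5+4=-1, -5+9=4
a = -1: -1+-1=-2, -1+4=3, -1+9=8
a = 4: 4+4=8, 4+9=13
a = 9: 9+9=18
Distinct sums: {-10, -6, -2, -1, 3, 4, 8, 13, 18}
|A + A| = 9

|A + A| = 9


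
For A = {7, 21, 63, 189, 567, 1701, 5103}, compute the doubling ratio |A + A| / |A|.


|A| = 7.
Compute A + A by enumerating all 49 pairs.
A + A = {14, 28, 42, 70, 84, 126, 196, 210, 252, 378, 574, 588, 630, 756, 1134, 1708, 1722, 1764, 1890, 2268, 3402, 5110, 5124, 5166, 5292, 5670, 6804, 10206}, so |A + A| = 28.
K = |A + A| / |A| = 28/7 = 4/1 ≈ 4.0000.
Reference: AP of size 7 gives K = 13/7 ≈ 1.8571; a fully generic set of size 7 gives K ≈ 4.0000.

|A| = 7, |A + A| = 28, K = 28/7 = 4/1.


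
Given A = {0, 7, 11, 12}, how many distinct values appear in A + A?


A + A = {a + a' : a, a' ∈ A}; |A| = 4.
General bounds: 2|A| - 1 ≤ |A + A| ≤ |A|(|A|+1)/2, i.e. 7 ≤ |A + A| ≤ 10.
Lower bound 2|A|-1 is attained iff A is an arithmetic progression.
Enumerate sums a + a' for a ≤ a' (symmetric, so this suffices):
a = 0: 0+0=0, 0+7=7, 0+11=11, 0+12=12
a = 7: 7+7=14, 7+11=18, 7+12=19
a = 11: 11+11=22, 11+12=23
a = 12: 12+12=24
Distinct sums: {0, 7, 11, 12, 14, 18, 19, 22, 23, 24}
|A + A| = 10

|A + A| = 10


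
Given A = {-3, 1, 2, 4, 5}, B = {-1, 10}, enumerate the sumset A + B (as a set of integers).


A + B = {a + b : a ∈ A, b ∈ B}.
Enumerate all |A|·|B| = 5·2 = 10 pairs (a, b) and collect distinct sums.
a = -3: -3+-1=-4, -3+10=7
a = 1: 1+-1=0, 1+10=11
a = 2: 2+-1=1, 2+10=12
a = 4: 4+-1=3, 4+10=14
a = 5: 5+-1=4, 5+10=15
Collecting distinct sums: A + B = {-4, 0, 1, 3, 4, 7, 11, 12, 14, 15}
|A + B| = 10

A + B = {-4, 0, 1, 3, 4, 7, 11, 12, 14, 15}


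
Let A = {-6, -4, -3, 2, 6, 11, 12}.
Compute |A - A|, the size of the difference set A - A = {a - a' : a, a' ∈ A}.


A - A = {a - a' : a, a' ∈ A}; |A| = 7.
Bounds: 2|A|-1 ≤ |A - A| ≤ |A|² - |A| + 1, i.e. 13 ≤ |A - A| ≤ 43.
Note: 0 ∈ A - A always (from a - a). The set is symmetric: if d ∈ A - A then -d ∈ A - A.
Enumerate nonzero differences d = a - a' with a > a' (then include -d):
Positive differences: {1, 2, 3, 4, 5, 6, 8, 9, 10, 12, 14, 15, 16, 17, 18}
Full difference set: {0} ∪ (positive diffs) ∪ (negative diffs).
|A - A| = 1 + 2·15 = 31 (matches direct enumeration: 31).

|A - A| = 31


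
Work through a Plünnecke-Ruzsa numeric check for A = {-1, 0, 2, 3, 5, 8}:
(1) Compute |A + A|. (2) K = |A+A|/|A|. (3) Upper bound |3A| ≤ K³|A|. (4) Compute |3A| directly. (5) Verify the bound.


|A| = 6.
Step 1: Compute A + A by enumerating all 36 pairs.
A + A = {-2, -1, 0, 1, 2, 3, 4, 5, 6, 7, 8, 10, 11, 13, 16}, so |A + A| = 15.
Step 2: Doubling constant K = |A + A|/|A| = 15/6 = 15/6 ≈ 2.5000.
Step 3: Plünnecke-Ruzsa gives |3A| ≤ K³·|A| = (2.5000)³ · 6 ≈ 93.7500.
Step 4: Compute 3A = A + A + A directly by enumerating all triples (a,b,c) ∈ A³; |3A| = 24.
Step 5: Check 24 ≤ 93.7500? Yes ✓.

K = 15/6, Plünnecke-Ruzsa bound K³|A| ≈ 93.7500, |3A| = 24, inequality holds.


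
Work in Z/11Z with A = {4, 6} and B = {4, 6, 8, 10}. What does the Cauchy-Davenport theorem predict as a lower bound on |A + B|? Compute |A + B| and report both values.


Cauchy-Davenport: |A + B| ≥ min(p, |A| + |B| - 1) for A, B nonempty in Z/pZ.
|A| = 2, |B| = 4, p = 11.
CD lower bound = min(11, 2 + 4 - 1) = min(11, 5) = 5.
Compute A + B mod 11 directly:
a = 4: 4+4=8, 4+6=10, 4+8=1, 4+10=3
a = 6: 6+4=10, 6+6=1, 6+8=3, 6+10=5
A + B = {1, 3, 5, 8, 10}, so |A + B| = 5.
Verify: 5 ≥ 5? Yes ✓.

CD lower bound = 5, actual |A + B| = 5.


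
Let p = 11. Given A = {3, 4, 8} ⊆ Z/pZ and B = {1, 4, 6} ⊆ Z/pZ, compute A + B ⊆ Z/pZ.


Work in Z/11Z: reduce every sum a + b modulo 11.
Enumerate all 9 pairs:
a = 3: 3+1=4, 3+4=7, 3+6=9
a = 4: 4+1=5, 4+4=8, 4+6=10
a = 8: 8+1=9, 8+4=1, 8+6=3
Distinct residues collected: {1, 3, 4, 5, 7, 8, 9, 10}
|A + B| = 8 (out of 11 total residues).

A + B = {1, 3, 4, 5, 7, 8, 9, 10}


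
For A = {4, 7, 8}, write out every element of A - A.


A - A = {a - a' : a, a' ∈ A}.
Compute a - a' for each ordered pair (a, a'):
a = 4: 4-4=0, 4-7=-3, 4-8=-4
a = 7: 7-4=3, 7-7=0, 7-8=-1
a = 8: 8-4=4, 8-7=1, 8-8=0
Collecting distinct values (and noting 0 appears from a-a):
A - A = {-4, -3, -1, 0, 1, 3, 4}
|A - A| = 7

A - A = {-4, -3, -1, 0, 1, 3, 4}


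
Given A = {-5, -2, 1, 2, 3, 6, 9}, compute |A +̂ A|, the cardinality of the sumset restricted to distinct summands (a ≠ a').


Restricted sumset: A +̂ A = {a + a' : a ∈ A, a' ∈ A, a ≠ a'}.
Equivalently, take A + A and drop any sum 2a that is achievable ONLY as a + a for a ∈ A (i.e. sums representable only with equal summands).
Enumerate pairs (a, a') with a < a' (symmetric, so each unordered pair gives one sum; this covers all a ≠ a'):
  -5 + -2 = -7
  -5 + 1 = -4
  -5 + 2 = -3
  -5 + 3 = -2
  -5 + 6 = 1
  -5 + 9 = 4
  -2 + 1 = -1
  -2 + 2 = 0
  -2 + 3 = 1
  -2 + 6 = 4
  -2 + 9 = 7
  1 + 2 = 3
  1 + 3 = 4
  1 + 6 = 7
  1 + 9 = 10
  2 + 3 = 5
  2 + 6 = 8
  2 + 9 = 11
  3 + 6 = 9
  3 + 9 = 12
  6 + 9 = 15
Collected distinct sums: {-7, -4, -3, -2, -1, 0, 1, 3, 4, 5, 7, 8, 9, 10, 11, 12, 15}
|A +̂ A| = 17
(Reference bound: |A +̂ A| ≥ 2|A| - 3 for |A| ≥ 2, with |A| = 7 giving ≥ 11.)

|A +̂ A| = 17


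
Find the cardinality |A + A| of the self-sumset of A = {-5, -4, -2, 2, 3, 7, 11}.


A + A = {a + a' : a, a' ∈ A}; |A| = 7.
General bounds: 2|A| - 1 ≤ |A + A| ≤ |A|(|A|+1)/2, i.e. 13 ≤ |A + A| ≤ 28.
Lower bound 2|A|-1 is attained iff A is an arithmetic progression.
Enumerate sums a + a' for a ≤ a' (symmetric, so this suffices):
a = -5: -5+-5=-10, -5+-4=-9, -5+-2=-7, -5+2=-3, -5+3=-2, -5+7=2, -5+11=6
a = -4: -4+-4=-8, -4+-2=-6, -4+2=-2, -4+3=-1, -4+7=3, -4+11=7
a = -2: -2+-2=-4, -2+2=0, -2+3=1, -2+7=5, -2+11=9
a = 2: 2+2=4, 2+3=5, 2+7=9, 2+11=13
a = 3: 3+3=6, 3+7=10, 3+11=14
a = 7: 7+7=14, 7+11=18
a = 11: 11+11=22
Distinct sums: {-10, -9, -8, -7, -6, -4, -3, -2, -1, 0, 1, 2, 3, 4, 5, 6, 7, 9, 10, 13, 14, 18, 22}
|A + A| = 23

|A + A| = 23


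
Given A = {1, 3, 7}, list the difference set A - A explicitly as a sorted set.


A - A = {a - a' : a, a' ∈ A}.
Compute a - a' for each ordered pair (a, a'):
a = 1: 1-1=0, 1-3=-2, 1-7=-6
a = 3: 3-1=2, 3-3=0, 3-7=-4
a = 7: 7-1=6, 7-3=4, 7-7=0
Collecting distinct values (and noting 0 appears from a-a):
A - A = {-6, -4, -2, 0, 2, 4, 6}
|A - A| = 7

A - A = {-6, -4, -2, 0, 2, 4, 6}


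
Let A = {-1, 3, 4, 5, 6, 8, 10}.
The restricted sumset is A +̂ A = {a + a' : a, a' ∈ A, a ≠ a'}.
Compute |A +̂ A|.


Restricted sumset: A +̂ A = {a + a' : a ∈ A, a' ∈ A, a ≠ a'}.
Equivalently, take A + A and drop any sum 2a that is achievable ONLY as a + a for a ∈ A (i.e. sums representable only with equal summands).
Enumerate pairs (a, a') with a < a' (symmetric, so each unordered pair gives one sum; this covers all a ≠ a'):
  -1 + 3 = 2
  -1 + 4 = 3
  -1 + 5 = 4
  -1 + 6 = 5
  -1 + 8 = 7
  -1 + 10 = 9
  3 + 4 = 7
  3 + 5 = 8
  3 + 6 = 9
  3 + 8 = 11
  3 + 10 = 13
  4 + 5 = 9
  4 + 6 = 10
  4 + 8 = 12
  4 + 10 = 14
  5 + 6 = 11
  5 + 8 = 13
  5 + 10 = 15
  6 + 8 = 14
  6 + 10 = 16
  8 + 10 = 18
Collected distinct sums: {2, 3, 4, 5, 7, 8, 9, 10, 11, 12, 13, 14, 15, 16, 18}
|A +̂ A| = 15
(Reference bound: |A +̂ A| ≥ 2|A| - 3 for |A| ≥ 2, with |A| = 7 giving ≥ 11.)

|A +̂ A| = 15


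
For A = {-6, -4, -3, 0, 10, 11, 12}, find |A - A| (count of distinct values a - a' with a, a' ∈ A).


A - A = {a - a' : a, a' ∈ A}; |A| = 7.
Bounds: 2|A|-1 ≤ |A - A| ≤ |A|² - |A| + 1, i.e. 13 ≤ |A - A| ≤ 43.
Note: 0 ∈ A - A always (from a - a). The set is symmetric: if d ∈ A - A then -d ∈ A - A.
Enumerate nonzero differences d = a - a' with a > a' (then include -d):
Positive differences: {1, 2, 3, 4, 6, 10, 11, 12, 13, 14, 15, 16, 17, 18}
Full difference set: {0} ∪ (positive diffs) ∪ (negative diffs).
|A - A| = 1 + 2·14 = 29 (matches direct enumeration: 29).

|A - A| = 29


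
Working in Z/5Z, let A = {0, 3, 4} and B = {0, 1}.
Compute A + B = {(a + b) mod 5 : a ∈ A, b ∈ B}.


Work in Z/5Z: reduce every sum a + b modulo 5.
Enumerate all 6 pairs:
a = 0: 0+0=0, 0+1=1
a = 3: 3+0=3, 3+1=4
a = 4: 4+0=4, 4+1=0
Distinct residues collected: {0, 1, 3, 4}
|A + B| = 4 (out of 5 total residues).

A + B = {0, 1, 3, 4}


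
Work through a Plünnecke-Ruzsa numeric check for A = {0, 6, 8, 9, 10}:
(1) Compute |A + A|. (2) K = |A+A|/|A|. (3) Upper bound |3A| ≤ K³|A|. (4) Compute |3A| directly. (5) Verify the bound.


|A| = 5.
Step 1: Compute A + A by enumerating all 25 pairs.
A + A = {0, 6, 8, 9, 10, 12, 14, 15, 16, 17, 18, 19, 20}, so |A + A| = 13.
Step 2: Doubling constant K = |A + A|/|A| = 13/5 = 13/5 ≈ 2.6000.
Step 3: Plünnecke-Ruzsa gives |3A| ≤ K³·|A| = (2.6000)³ · 5 ≈ 87.8800.
Step 4: Compute 3A = A + A + A directly by enumerating all triples (a,b,c) ∈ A³; |3A| = 23.
Step 5: Check 23 ≤ 87.8800? Yes ✓.

K = 13/5, Plünnecke-Ruzsa bound K³|A| ≈ 87.8800, |3A| = 23, inequality holds.


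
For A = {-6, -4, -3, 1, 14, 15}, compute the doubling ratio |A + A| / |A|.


|A| = 6.
Compute A + A by enumerating all 36 pairs.
A + A = {-12, -10, -9, -8, -7, -6, -5, -3, -2, 2, 8, 9, 10, 11, 12, 15, 16, 28, 29, 30}, so |A + A| = 20.
K = |A + A| / |A| = 20/6 = 10/3 ≈ 3.3333.
Reference: AP of size 6 gives K = 11/6 ≈ 1.8333; a fully generic set of size 6 gives K ≈ 3.5000.

|A| = 6, |A + A| = 20, K = 20/6 = 10/3.


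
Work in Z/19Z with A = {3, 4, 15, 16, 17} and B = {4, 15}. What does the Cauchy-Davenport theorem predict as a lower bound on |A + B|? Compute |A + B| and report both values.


Cauchy-Davenport: |A + B| ≥ min(p, |A| + |B| - 1) for A, B nonempty in Z/pZ.
|A| = 5, |B| = 2, p = 19.
CD lower bound = min(19, 5 + 2 - 1) = min(19, 6) = 6.
Compute A + B mod 19 directly:
a = 3: 3+4=7, 3+15=18
a = 4: 4+4=8, 4+15=0
a = 15: 15+4=0, 15+15=11
a = 16: 16+4=1, 16+15=12
a = 17: 17+4=2, 17+15=13
A + B = {0, 1, 2, 7, 8, 11, 12, 13, 18}, so |A + B| = 9.
Verify: 9 ≥ 6? Yes ✓.

CD lower bound = 6, actual |A + B| = 9.


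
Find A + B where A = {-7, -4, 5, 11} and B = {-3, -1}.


A + B = {a + b : a ∈ A, b ∈ B}.
Enumerate all |A|·|B| = 4·2 = 8 pairs (a, b) and collect distinct sums.
a = -7: -7+-3=-10, -7+-1=-8
a = -4: -4+-3=-7, -4+-1=-5
a = 5: 5+-3=2, 5+-1=4
a = 11: 11+-3=8, 11+-1=10
Collecting distinct sums: A + B = {-10, -8, -7, -5, 2, 4, 8, 10}
|A + B| = 8

A + B = {-10, -8, -7, -5, 2, 4, 8, 10}


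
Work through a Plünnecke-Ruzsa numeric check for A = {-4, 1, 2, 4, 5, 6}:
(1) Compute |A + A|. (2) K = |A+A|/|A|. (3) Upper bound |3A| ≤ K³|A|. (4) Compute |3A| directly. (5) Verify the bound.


|A| = 6.
Step 1: Compute A + A by enumerating all 36 pairs.
A + A = {-8, -3, -2, 0, 1, 2, 3, 4, 5, 6, 7, 8, 9, 10, 11, 12}, so |A + A| = 16.
Step 2: Doubling constant K = |A + A|/|A| = 16/6 = 16/6 ≈ 2.6667.
Step 3: Plünnecke-Ruzsa gives |3A| ≤ K³·|A| = (2.6667)³ · 6 ≈ 113.7778.
Step 4: Compute 3A = A + A + A directly by enumerating all triples (a,b,c) ∈ A³; |3A| = 26.
Step 5: Check 26 ≤ 113.7778? Yes ✓.

K = 16/6, Plünnecke-Ruzsa bound K³|A| ≈ 113.7778, |3A| = 26, inequality holds.


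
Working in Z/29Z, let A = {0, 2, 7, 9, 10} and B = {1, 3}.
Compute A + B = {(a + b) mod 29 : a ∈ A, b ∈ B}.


Work in Z/29Z: reduce every sum a + b modulo 29.
Enumerate all 10 pairs:
a = 0: 0+1=1, 0+3=3
a = 2: 2+1=3, 2+3=5
a = 7: 7+1=8, 7+3=10
a = 9: 9+1=10, 9+3=12
a = 10: 10+1=11, 10+3=13
Distinct residues collected: {1, 3, 5, 8, 10, 11, 12, 13}
|A + B| = 8 (out of 29 total residues).

A + B = {1, 3, 5, 8, 10, 11, 12, 13}
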